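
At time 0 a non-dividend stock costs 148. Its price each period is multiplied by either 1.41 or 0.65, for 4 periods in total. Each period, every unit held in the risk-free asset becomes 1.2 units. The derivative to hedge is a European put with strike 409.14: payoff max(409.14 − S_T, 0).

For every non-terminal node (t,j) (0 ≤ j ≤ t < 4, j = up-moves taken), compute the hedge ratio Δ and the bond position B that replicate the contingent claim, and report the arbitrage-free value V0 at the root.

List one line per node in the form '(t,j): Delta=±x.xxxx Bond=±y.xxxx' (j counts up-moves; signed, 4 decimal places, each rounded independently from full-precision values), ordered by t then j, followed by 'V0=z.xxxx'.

Under the risk-neutral measure, an up-move has probability p* = (R−d)/(u−d) = 0.7237 and values discount at R = 1.2.
At expiry t=4: V(4,0)=382.7211, V(4,1)=351.8313, V(4,2)=284.8241, V(4,3)=139.4701, V(4,4)=0.0000
(3,0): S=40.6445. Δ = (V_up−V_dn)/(S_up−S_dn) = (351.8313−382.7211)/(57.3087−26.4189) = -1.0000. V = [p*·351.8313 + (1−p*)·382.7211]/1.2 = 300.3055. B = V − Δ·S = 340.9500.
(3,1): S=88.1673. Δ = (V_up−V_dn)/(S_up−S_dn) = (284.8241−351.8313)/(124.3159−57.3087) = -1.0000. V = [p*·284.8241 + (1−p*)·351.8313]/1.2 = 252.7827. B = V − Δ·S = 340.9500.
(3,2): S=191.2552. Δ = (V_up−V_dn)/(S_up−S_dn) = (139.4701−284.8241)/(269.6699−124.3159) = -1.0000. V = [p*·139.4701 + (1−p*)·284.8241]/1.2 = 149.6948. B = V − Δ·S = 340.9500.
(3,3): S=414.8767. Δ = (V_up−V_dn)/(S_up−S_dn) = (0.0000−139.4701)/(584.9762−269.6699) = -0.4423. V = [p*·0.0000 + (1−p*)·139.4701]/1.2 = 32.1148. B = V − Δ·S = 215.6282.
(2,0): S=62.5300. Δ = (V_up−V_dn)/(S_up−S_dn) = (252.7827−300.3055)/(88.1673−40.6445) = -1.0000. V = [p*·252.7827 + (1−p*)·300.3055]/1.2 = 221.5950. B = V − Δ·S = 284.1250.
(2,1): S=135.6420. Δ = (V_up−V_dn)/(S_up−S_dn) = (149.6948−252.7827)/(191.2552−88.1673) = -1.0000. V = [p*·149.6948 + (1−p*)·252.7827]/1.2 = 148.4830. B = V − Δ·S = 284.1250.
(2,2): S=294.2388. Δ = (V_up−V_dn)/(S_up−S_dn) = (32.1148−149.6948)/(414.8767−191.2552) = -0.5258. V = [p*·32.1148 + (1−p*)·149.6948]/1.2 = 53.8367. B = V − Δ·S = 208.5471.
(1,0): S=96.2000. Δ = (V_up−V_dn)/(S_up−S_dn) = (148.4830−221.5950)/(135.6420−62.5300) = -1.0000. V = [p*·148.4830 + (1−p*)·221.5950]/1.2 = 140.5708. B = V − Δ·S = 236.7708.
(1,1): S=208.6800. Δ = (V_up−V_dn)/(S_up−S_dn) = (53.8367−148.4830)/(294.2388−135.6420) = -0.5968. V = [p*·53.8367 + (1−p*)·148.4830]/1.2 = 66.6575. B = V − Δ·S = 191.1921.
(0,0): S=148.0000. Δ = (V_up−V_dn)/(S_up−S_dn) = (66.6575−140.5708)/(208.6800−96.2000) = -0.6571. V = [p*·66.6575 + (1−p*)·140.5708]/1.2 = 72.5674. B = V − Δ·S = 169.8218.
Check: Δ(0,0)·S0 + B(0,0) = 72.5674 = V0.

(0,0): Delta=-0.6571 Bond=169.8218
(1,0): Delta=-1.0000 Bond=236.7708
(1,1): Delta=-0.5968 Bond=191.1921
(2,0): Delta=-1.0000 Bond=284.1250
(2,1): Delta=-1.0000 Bond=284.1250
(2,2): Delta=-0.5258 Bond=208.5471
(3,0): Delta=-1.0000 Bond=340.9500
(3,1): Delta=-1.0000 Bond=340.9500
(3,2): Delta=-1.0000 Bond=340.9500
(3,3): Delta=-0.4423 Bond=215.6282
V0=72.5674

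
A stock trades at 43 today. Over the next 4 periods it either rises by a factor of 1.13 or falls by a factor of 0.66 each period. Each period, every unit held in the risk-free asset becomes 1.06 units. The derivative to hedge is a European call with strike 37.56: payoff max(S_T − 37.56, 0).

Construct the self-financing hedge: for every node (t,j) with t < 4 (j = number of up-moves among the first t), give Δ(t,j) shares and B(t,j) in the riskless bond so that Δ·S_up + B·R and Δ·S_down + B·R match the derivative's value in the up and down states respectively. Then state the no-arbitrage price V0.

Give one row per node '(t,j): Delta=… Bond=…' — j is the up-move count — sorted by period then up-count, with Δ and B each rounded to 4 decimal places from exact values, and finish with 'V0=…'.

Since d<R<u, set p* = (R−d)/(u−d) = 0.8511; price each node as the discounted p*-expectation of its children.
Terminal payoffs: V(4,0)=0.0000, V(4,1)=0.0000, V(4,2)=0.0000, V(4,3)=3.3894, V(4,4)=32.5504
Node (3,0) S=12.3623: V=(p*·0.0000+(1−p*)·0.0000)/1.06=0.0000; Δ=(0.0000−0.0000)/(13.9694−8.1591)=0.0000; B=V−Δ·S=0.0000
Node (3,1) S=21.1658: V=(p*·0.0000+(1−p*)·0.0000)/1.06=0.0000; Δ=(0.0000−0.0000)/(23.9174−13.9694)=0.0000; B=V−Δ·S=0.0000
Node (3,2) S=36.2384: V=(p*·3.3894+(1−p*)·0.0000)/1.06=2.7213; Δ=(3.3894−0.0000)/(40.9494−23.9174)=0.1990; B=V−Δ·S=-4.4902
Node (3,3) S=62.0446: V=(p*·32.5504+(1−p*)·3.3894)/1.06=26.6106; Δ=(32.5504−3.3894)/(70.1104−40.9494)=1.0000; B=V−Δ·S=-35.4340
Node (2,0) S=18.7308: V=(p*·0.0000+(1−p*)·0.0000)/1.06=0.0000; Δ=(0.0000−0.0000)/(21.1658−12.3623)=0.0000; B=V−Δ·S=0.0000
Node (2,1) S=32.0694: V=(p*·2.7213+(1−p*)·0.0000)/1.06=2.1849; Δ=(2.7213−0.0000)/(36.2384−21.1658)=0.1805; B=V−Δ·S=-3.6051
Node (2,2) S=54.9067: V=(p*·26.6106+(1−p*)·2.7213)/1.06=21.7478; Δ=(26.6106−2.7213)/(62.0446−36.2384)=0.9257; B=V−Δ·S=-29.0805
Node (1,0) S=28.3800: V=(p*·2.1849+(1−p*)·0.0000)/1.06=1.7543; Δ=(2.1849−0.0000)/(32.0694−18.7308)=0.1638; B=V−Δ·S=-2.8945
Node (1,1) S=48.5900: V=(p*·21.7478+(1−p*)·2.1849)/1.06=17.7681; Δ=(21.7478−2.1849)/(54.9067−32.0694)=0.8566; B=V−Δ·S=-23.8550
Node (0,0) S=43.0000: V=(p*·17.7681+(1−p*)·1.7543)/1.06=14.5123; Δ=(17.7681−1.7543)/(48.5900−28.3800)=0.7924; B=V−Δ·S=-19.5596
Each (Δ,B) replicates both successor values, so the strategy is self-financing and V0 is arbitrage-free.

(0,0): Delta=0.7924 Bond=-19.5596
(1,0): Delta=0.1638 Bond=-2.8945
(1,1): Delta=0.8566 Bond=-23.8550
(2,0): Delta=0.0000 Bond=0.0000
(2,1): Delta=0.1805 Bond=-3.6051
(2,2): Delta=0.9257 Bond=-29.0805
(3,0): Delta=0.0000 Bond=0.0000
(3,1): Delta=0.0000 Bond=0.0000
(3,2): Delta=0.1990 Bond=-4.4902
(3,3): Delta=1.0000 Bond=-35.4340
V0=14.5123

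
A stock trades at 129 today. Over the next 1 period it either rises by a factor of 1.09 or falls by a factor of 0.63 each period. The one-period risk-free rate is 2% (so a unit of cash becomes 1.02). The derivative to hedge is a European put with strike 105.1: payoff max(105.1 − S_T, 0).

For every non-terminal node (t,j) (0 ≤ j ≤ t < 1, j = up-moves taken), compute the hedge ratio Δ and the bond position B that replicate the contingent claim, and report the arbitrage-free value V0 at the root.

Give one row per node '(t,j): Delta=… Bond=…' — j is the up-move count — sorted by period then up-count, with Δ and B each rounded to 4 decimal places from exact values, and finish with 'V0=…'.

(0,0): Delta=-0.4016 Bond=55.3595
V0=3.5552

The replicating-portfolio and risk-neutral prices coincide; use p* = (1.02−0.63)/(1.09−0.63) = 0.8478 for the latter.
Terminal values V(1,·): V(1,0)=23.8300, V(1,1)=0.0000
(0,0): S=129.0000. Δ = (V_up−V_dn)/(S_up−S_dn) = (0.0000−23.8300)/(140.6100−81.2700) = -0.4016. V = [p*·0.0000 + (1−p*)·23.8300]/1.02 = 3.5552. B = V − Δ·S = 55.3595.
The time-0 hedge costs 3.5552, which is the no-arbitrage price.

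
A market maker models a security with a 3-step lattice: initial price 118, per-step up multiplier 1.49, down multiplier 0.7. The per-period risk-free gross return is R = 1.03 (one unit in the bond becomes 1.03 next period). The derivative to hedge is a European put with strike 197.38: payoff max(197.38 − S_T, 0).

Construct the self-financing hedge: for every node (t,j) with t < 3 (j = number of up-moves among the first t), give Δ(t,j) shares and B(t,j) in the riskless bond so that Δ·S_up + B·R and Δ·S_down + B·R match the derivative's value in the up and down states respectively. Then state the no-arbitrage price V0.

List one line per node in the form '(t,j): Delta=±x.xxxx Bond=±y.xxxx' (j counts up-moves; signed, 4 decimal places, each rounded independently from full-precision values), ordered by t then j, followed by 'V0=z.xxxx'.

(0,0): Delta=-0.6596 Bond=153.3286
(1,0): Delta=-1.0000 Bond=186.0496
(1,1): Delta=-0.4366 Bond=118.7293
(2,0): Delta=-1.0000 Bond=191.6311
(2,1): Delta=-1.0000 Bond=191.6311
(2,2): Delta=-0.0676 Bond=25.6355
V0=75.5016

Since d<R<u, set p* = (R−d)/(u−d) = 0.4177; price each node as the discounted p*-expectation of its children.
Terminal payoffs: V(3,0)=156.9060, V(3,1)=111.2282, V(3,2)=13.9997, V(3,3)=0.0000
  t=2,j=0: stock 57.8200 → up 86.1518 (V=111.2282), down 40.4740 (V=156.9060). Price 133.8111; hedge Δ=-1.0000, bond B=191.6311.
  t=2,j=1: stock 123.0740 → up 183.3803 (V=13.9997), down 86.1518 (V=111.2282). Price 68.5571; hedge Δ=-1.0000, bond B=191.6311.
  t=2,j=2: stock 261.9718 → up 390.3380 (V=0.0000), down 183.3803 (V=13.9997). Price 7.9143; hedge Δ=-0.0676, bond B=25.6355.
  t=1,j=0: stock 82.6000 → up 123.0740 (V=68.5571), down 57.8200 (V=133.8111). Price 103.4496; hedge Δ=-1.0000, bond B=186.0496.
  t=1,j=1: stock 175.8200 → up 261.9718 (V=7.9143), down 123.0740 (V=68.5571). Price 41.9663; hedge Δ=-0.4366, bond B=118.7293.
  t=0,j=0: stock 118.0000 → up 175.8200 (V=41.9663), down 82.6000 (V=103.4496). Price 75.5016; hedge Δ=-0.6596, bond B=153.3286.
The time-0 hedge costs 75.5016, which is the no-arbitrage price.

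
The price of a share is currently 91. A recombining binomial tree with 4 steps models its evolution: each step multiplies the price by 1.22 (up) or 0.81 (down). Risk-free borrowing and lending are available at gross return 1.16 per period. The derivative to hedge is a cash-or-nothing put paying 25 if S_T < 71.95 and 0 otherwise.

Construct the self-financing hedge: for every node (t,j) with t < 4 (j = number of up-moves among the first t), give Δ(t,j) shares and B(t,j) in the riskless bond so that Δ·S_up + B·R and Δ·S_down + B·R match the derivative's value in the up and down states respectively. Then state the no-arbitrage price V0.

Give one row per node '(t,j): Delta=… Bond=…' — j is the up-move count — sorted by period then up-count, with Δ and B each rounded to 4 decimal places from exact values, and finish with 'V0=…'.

(0,0): Delta=-0.0235 Bond=2.2966
(1,0): Delta=-0.1536 Bond=12.2506
(1,1): Delta=-0.0087 Bond=1.0206
(2,0): Delta=-0.7516 Bond=49.9126
(2,1): Delta=-0.0855 Bond=8.0904
(2,2): Delta=0.0000 Bond=0.0000
(3,0): Delta=0.0000 Bond=21.5517
(3,1): Delta=-0.8371 Bond=64.1295
(3,2): Delta=0.0000 Bond=0.0000
(3,3): Delta=0.0000 Bond=0.0000
V0=0.1541

Since d<R<u, set p* = (R−d)/(u−d) = 0.8537; price each node as the discounted p*-expectation of its children.
At expiry t=4: V(4,0)=25.0000, V(4,1)=25.0000, V(4,2)=0.0000, V(4,3)=0.0000, V(4,4)=0.0000
(3,0): S=48.3611. Δ = (V_up−V_dn)/(S_up−S_dn) = (25.0000−25.0000)/(59.0006−39.1725) = 0.0000. V = [p*·25.0000 + (1−p*)·25.0000]/1.16 = 21.5517. B = V − Δ·S = 21.5517.
(3,1): S=72.8402. Δ = (V_up−V_dn)/(S_up−S_dn) = (0.0000−25.0000)/(88.8651−59.0006) = -0.8371. V = [p*·0.0000 + (1−p*)·25.0000]/1.16 = 3.1539. B = V − Δ·S = 64.1295.
(3,2): S=109.7100. Δ = (V_up−V_dn)/(S_up−S_dn) = (0.0000−0.0000)/(133.8462−88.8651) = 0.0000. V = [p*·0.0000 + (1−p*)·0.0000]/1.16 = 0.0000. B = V − Δ·S = 0.0000.
(3,3): S=165.2422. Δ = (V_up−V_dn)/(S_up−S_dn) = (0.0000−0.0000)/(201.5954−133.8462) = 0.0000. V = [p*·0.0000 + (1−p*)·0.0000]/1.16 = 0.0000. B = V − Δ·S = 0.0000.
(2,0): S=59.7051. Δ = (V_up−V_dn)/(S_up−S_dn) = (3.1539−21.5517)/(72.8402−48.3611) = -0.7516. V = [p*·3.1539 + (1−p*)·21.5517]/1.16 = 5.0399. B = V − Δ·S = 49.9126.
(2,1): S=89.9262. Δ = (V_up−V_dn)/(S_up−S_dn) = (0.0000−3.1539)/(109.7100−72.8402) = -0.0855. V = [p*·0.0000 + (1−p*)·3.1539]/1.16 = 0.3979. B = V − Δ·S = 8.0904.
(2,2): S=135.4444. Δ = (V_up−V_dn)/(S_up−S_dn) = (0.0000−0.0000)/(165.2422−109.7100) = 0.0000. V = [p*·0.0000 + (1−p*)·0.0000]/1.16 = 0.0000. B = V − Δ·S = 0.0000.
(1,0): S=73.7100. Δ = (V_up−V_dn)/(S_up−S_dn) = (0.3979−5.0399)/(89.9262−59.7051) = -0.1536. V = [p*·0.3979 + (1−p*)·5.0399]/1.16 = 0.9286. B = V − Δ·S = 12.2506.
(1,1): S=111.0200. Δ = (V_up−V_dn)/(S_up−S_dn) = (0.0000−0.3979)/(135.4444−89.9262) = -0.0087. V = [p*·0.0000 + (1−p*)·0.3979]/1.16 = 0.0502. B = V − Δ·S = 1.0206.
(0,0): S=91.0000. Δ = (V_up−V_dn)/(S_up−S_dn) = (0.0502−0.9286)/(111.0200−73.7100) = -0.0235. V = [p*·0.0502 + (1−p*)·0.9286]/1.16 = 0.1541. B = V − Δ·S = 2.2966.
The time-0 hedge costs 0.1541, which is the no-arbitrage price.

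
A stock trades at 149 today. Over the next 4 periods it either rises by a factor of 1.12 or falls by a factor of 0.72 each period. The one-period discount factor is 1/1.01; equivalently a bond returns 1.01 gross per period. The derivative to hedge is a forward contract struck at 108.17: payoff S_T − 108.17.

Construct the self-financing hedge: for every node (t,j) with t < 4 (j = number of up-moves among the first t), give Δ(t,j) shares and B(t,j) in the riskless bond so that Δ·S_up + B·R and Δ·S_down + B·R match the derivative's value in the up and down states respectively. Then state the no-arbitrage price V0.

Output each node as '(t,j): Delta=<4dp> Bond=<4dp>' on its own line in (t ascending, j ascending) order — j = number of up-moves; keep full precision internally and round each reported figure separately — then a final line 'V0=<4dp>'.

Risk-neutral probability p* = (R−d)/(u−d) = (1.01−0.72)/(1.12−0.72) = 0.7250.
Terminal payoffs: V(4,0)=-68.1280, V(4,1)=-45.8824, V(4,2)=-11.2781, V(4,3)=42.5507, V(4,4)=126.2844
(3,0): S=55.6140. Δ = (V_up−V_dn)/(S_up−S_dn) = (-45.8824−-68.1280)/(62.2876−40.0420) = 1.0000. V = [p*·-45.8824 + (1−p*)·-68.1280]/1.01 = -51.4851. B = V − Δ·S = -107.0990.
(3,1): S=86.5106. Δ = (V_up−V_dn)/(S_up−S_dn) = (-11.2781−-45.8824)/(96.8919−62.2876) = 1.0000. V = [p*·-11.2781 + (1−p*)·-45.8824]/1.01 = -20.5884. B = V − Δ·S = -107.0990.
(3,2): S=134.5720. Δ = (V_up−V_dn)/(S_up−S_dn) = (42.5507−-11.2781)/(150.7207−96.8919) = 1.0000. V = [p*·42.5507 + (1−p*)·-11.2781]/1.01 = 27.4730. B = V − Δ·S = -107.0990.
(3,3): S=209.3343. Δ = (V_up−V_dn)/(S_up−S_dn) = (126.2844−42.5507)/(234.4544−150.7207) = 1.0000. V = [p*·126.2844 + (1−p*)·42.5507]/1.01 = 102.2353. B = V − Δ·S = -107.0990.
(2,0): S=77.2416. Δ = (V_up−V_dn)/(S_up−S_dn) = (-20.5884−-51.4851)/(86.5106−55.6140) = 1.0000. V = [p*·-20.5884 + (1−p*)·-51.4851]/1.01 = -28.7970. B = V − Δ·S = -106.0386.
(2,1): S=120.1536. Δ = (V_up−V_dn)/(S_up−S_dn) = (27.4730−-20.5884)/(134.5720−86.5106) = 1.0000. V = [p*·27.4730 + (1−p*)·-20.5884]/1.01 = 14.1150. B = V − Δ·S = -106.0386.
(2,2): S=186.9056. Δ = (V_up−V_dn)/(S_up−S_dn) = (102.2353−27.4730)/(209.3343−134.5720) = 1.0000. V = [p*·102.2353 + (1−p*)·27.4730]/1.01 = 80.8670. B = V − Δ·S = -106.0386.
(1,0): S=107.2800. Δ = (V_up−V_dn)/(S_up−S_dn) = (14.1150−-28.7970)/(120.1536−77.2416) = 1.0000. V = [p*·14.1150 + (1−p*)·-28.7970]/1.01 = 2.2913. B = V − Δ·S = -104.9887.
(1,1): S=166.8800. Δ = (V_up−V_dn)/(S_up−S_dn) = (80.8670−14.1150)/(186.9056−120.1536) = 1.0000. V = [p*·80.8670 + (1−p*)·14.1150]/1.01 = 61.8913. B = V − Δ·S = -104.9887.
(0,0): S=149.0000. Δ = (V_up−V_dn)/(S_up−S_dn) = (61.8913−2.2913)/(166.8800−107.2800) = 1.0000. V = [p*·61.8913 + (1−p*)·2.2913]/1.01 = 45.0508. B = V − Δ·S = -103.9492.
Each (Δ,B) replicates both successor values, so the strategy is self-financing and V0 is arbitrage-free.

(0,0): Delta=1.0000 Bond=-103.9492
(1,0): Delta=1.0000 Bond=-104.9887
(1,1): Delta=1.0000 Bond=-104.9887
(2,0): Delta=1.0000 Bond=-106.0386
(2,1): Delta=1.0000 Bond=-106.0386
(2,2): Delta=1.0000 Bond=-106.0386
(3,0): Delta=1.0000 Bond=-107.0990
(3,1): Delta=1.0000 Bond=-107.0990
(3,2): Delta=1.0000 Bond=-107.0990
(3,3): Delta=1.0000 Bond=-107.0990
V0=45.0508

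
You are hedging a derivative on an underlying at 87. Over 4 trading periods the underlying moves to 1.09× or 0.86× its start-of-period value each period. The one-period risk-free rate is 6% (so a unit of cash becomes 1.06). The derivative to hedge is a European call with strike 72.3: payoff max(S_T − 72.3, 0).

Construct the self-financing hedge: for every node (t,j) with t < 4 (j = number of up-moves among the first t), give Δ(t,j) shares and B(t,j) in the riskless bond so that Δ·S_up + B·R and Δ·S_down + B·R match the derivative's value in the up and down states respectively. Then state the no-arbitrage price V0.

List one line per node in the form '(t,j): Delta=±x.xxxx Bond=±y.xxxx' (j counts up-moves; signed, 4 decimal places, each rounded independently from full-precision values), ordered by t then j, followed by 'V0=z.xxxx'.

(0,0): Delta=0.9765 Bond=-55.1449
(1,0): Delta=0.8482 Bond=-48.8557
(1,1): Delta=0.9917 Bond=-59.8933
(2,0): Delta=0.2300 Bond=-12.0048
(2,1): Delta=0.9214 Bond=-57.7544
(2,2): Delta=1.0000 Bond=-64.3467
(3,0): Delta=0.0000 Bond=0.0000
(3,1): Delta=0.2572 Bond=-14.6339
(3,2): Delta=1.0000 Bond=-68.2075
(3,3): Delta=1.0000 Bond=-68.2075
V0=29.8106

Risk-neutral probability p* = (R−d)/(u−d) = (1.06−0.86)/(1.09−0.86) = 0.8696.
Terminal values V(4,·): V(4,0)=0.0000, V(4,1)=0.0000, V(4,2)=4.1485, V(4,3)=24.5941, V(4,4)=50.5076
Node (3,0) S=55.3369: V=(p*·0.0000+(1−p*)·0.0000)/1.06=0.0000; Δ=(0.0000−0.0000)/(60.3172−47.5897)=0.0000; B=V−Δ·S=0.0000
Node (3,1) S=70.1363: V=(p*·4.1485+(1−p*)·0.0000)/1.06=3.4032; Δ=(4.1485−0.0000)/(76.4485−60.3172)=0.2572; B=V−Δ·S=-14.6339
Node (3,2) S=88.8936: V=(p*·24.5941+(1−p*)·4.1485)/1.06=20.6861; Δ=(24.5941−4.1485)/(96.8941−76.4485)=1.0000; B=V−Δ·S=-68.2075
Node (3,3) S=112.6675: V=(p*·50.5076+(1−p*)·24.5941)/1.06=44.4600; Δ=(50.5076−24.5941)/(122.8076−96.8941)=1.0000; B=V−Δ·S=-68.2075
Node (2,0) S=64.3452: V=(p*·3.4032+(1−p*)·0.0000)/1.06=2.7918; Δ=(3.4032−0.0000)/(70.1363−55.3369)=0.2300; B=V−Δ·S=-12.0048
Node (2,1) S=81.5538: V=(p*·20.6861+(1−p*)·3.4032)/1.06=17.3885; Δ=(20.6861−3.4032)/(88.8936−70.1363)=0.9214; B=V−Δ·S=-57.7544
Node (2,2) S=103.3647: V=(p*·44.4600+(1−p*)·20.6861)/1.06=39.0180; Δ=(44.4600−20.6861)/(112.6675−88.8936)=1.0000; B=V−Δ·S=-64.3467
Node (1,0) S=74.8200: V=(p*·17.3885+(1−p*)·2.7918)/1.06=14.6081; Δ=(17.3885−2.7918)/(81.5538−64.3452)=0.8482; B=V−Δ·S=-48.8557
Node (1,1) S=94.8300: V=(p*·39.0180+(1−p*)·17.3885)/1.06=34.1479; Δ=(39.0180−17.3885)/(103.3647−81.5538)=0.9917; B=V−Δ·S=-59.8933
Node (0,0) S=87.0000: V=(p*·34.1479+(1−p*)·14.6081)/1.06=29.8106; Δ=(34.1479−14.6081)/(94.8300−74.8200)=0.9765; B=V−Δ·S=-55.1449
Root portfolio cost Δ·87+B reproduces V0=29.8106.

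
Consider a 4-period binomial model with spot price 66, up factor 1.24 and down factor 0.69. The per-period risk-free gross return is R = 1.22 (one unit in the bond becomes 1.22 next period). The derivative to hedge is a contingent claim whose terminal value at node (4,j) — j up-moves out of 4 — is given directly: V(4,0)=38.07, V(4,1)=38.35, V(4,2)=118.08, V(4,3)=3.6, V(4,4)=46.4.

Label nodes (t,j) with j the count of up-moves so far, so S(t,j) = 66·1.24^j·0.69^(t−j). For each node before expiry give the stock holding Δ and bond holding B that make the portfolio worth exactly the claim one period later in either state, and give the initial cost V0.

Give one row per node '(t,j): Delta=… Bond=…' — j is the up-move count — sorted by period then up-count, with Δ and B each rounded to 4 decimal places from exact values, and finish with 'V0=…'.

Under the risk-neutral measure, an up-move has probability p* = (R−d)/(u−d) = 0.9636 and values discount at R = 1.22.
At expiry t=4: V(4,0)=38.0700, V(4,1)=38.3500, V(4,2)=118.0800, V(4,3)=3.6000, V(4,4)=46.4000
Node (3,0) S=21.6816: V=(p*·38.3500+(1−p*)·38.0700)/1.22=31.4261; Δ=(38.3500−38.0700)/(26.8852−14.9603)=0.0235; B=V−Δ·S=30.9170
Node (3,1) S=38.9640: V=(p*·118.0800+(1−p*)·38.3500)/1.22=94.4104; Δ=(118.0800−38.3500)/(48.3154−26.8852)=3.7204; B=V−Δ·S=-50.5532
Node (3,2) S=70.0223: V=(p*·3.6000+(1−p*)·118.0800)/1.22=6.3630; Δ=(3.6000−118.0800)/(86.8277−48.3154)=-2.9726; B=V−Δ·S=214.5085
Node (3,3) S=125.8372: V=(p*·46.4000+(1−p*)·3.6000)/1.22=36.7571; Δ=(46.4000−3.6000)/(156.0381−86.8277)=0.6184; B=V−Δ·S=-41.0611
Node (2,0) S=31.4226: V=(p*·94.4104+(1−p*)·31.4261)/1.22=75.5083; Δ=(94.4104−31.4261)/(38.9640−21.6816)=3.6444; B=V−Δ·S=-39.0087
Node (2,1) S=56.4696: V=(p*·6.3630+(1−p*)·94.4104)/1.22=7.8400; Δ=(6.3630−94.4104)/(70.0223−38.9640)=-2.8349; B=V−Δ·S=167.9261
Node (2,2) S=101.4816: V=(p*·36.7571+(1−p*)·6.3630)/1.22=29.2228; Δ=(36.7571−6.3630)/(125.8372−70.0223)=0.5446; B=V−Δ·S=-26.0391
Node (1,0) S=45.5400: V=(p*·7.8400+(1−p*)·75.5083)/1.22=8.4431; Δ=(7.8400−75.5083)/(56.4696−31.4226)=-2.7017; B=V−Δ·S=131.4764
Node (1,1) S=81.8400: V=(p*·29.2228+(1−p*)·7.8400)/1.22=23.3158; Δ=(29.2228−7.8400)/(101.4816−56.4696)=0.4750; B=V−Δ·S=-15.5621
Node (0,0) S=66.0000: V=(p*·23.3158+(1−p*)·8.4431)/1.22=18.6680; Δ=(23.3158−8.4431)/(81.8400−45.5400)=0.4097; B=V−Δ·S=-8.3732
Check: Δ(0,0)·S0 + B(0,0) = 18.6680 = V0.

(0,0): Delta=0.4097 Bond=-8.3732
(1,0): Delta=-2.7017 Bond=131.4764
(1,1): Delta=0.4750 Bond=-15.5621
(2,0): Delta=3.6444 Bond=-39.0087
(2,1): Delta=-2.8349 Bond=167.9261
(2,2): Delta=0.5446 Bond=-26.0391
(3,0): Delta=0.0235 Bond=30.9170
(3,1): Delta=3.7204 Bond=-50.5532
(3,2): Delta=-2.9726 Bond=214.5085
(3,3): Delta=0.6184 Bond=-41.0611
V0=18.6680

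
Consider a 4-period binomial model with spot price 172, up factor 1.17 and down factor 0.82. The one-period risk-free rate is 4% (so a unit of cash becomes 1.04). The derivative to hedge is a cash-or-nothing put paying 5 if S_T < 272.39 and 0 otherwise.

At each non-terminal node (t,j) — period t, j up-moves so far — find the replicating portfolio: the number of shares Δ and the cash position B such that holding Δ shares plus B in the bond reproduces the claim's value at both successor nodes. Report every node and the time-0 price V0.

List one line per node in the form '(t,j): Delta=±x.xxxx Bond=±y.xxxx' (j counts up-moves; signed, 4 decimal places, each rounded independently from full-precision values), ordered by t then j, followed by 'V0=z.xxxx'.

(0,0): Delta=-0.0183 Bond=6.7609
(1,0): Delta=0.0000 Bond=4.4450
(1,1): Delta=-0.0259 Bond=8.5596
(2,0): Delta=0.0000 Bond=4.6228
(2,1): Delta=0.0000 Bond=4.6228
(2,2): Delta=-0.0367 Bond=11.4305
(3,0): Delta=0.0000 Bond=4.8077
(3,1): Delta=0.0000 Bond=4.8077
(3,2): Delta=0.0000 Bond=4.8077
(3,3): Delta=-0.0519 Bond=16.0714
V0=3.6068

Under the risk-neutral measure, an up-move has probability p* = (R−d)/(u−d) = 0.6286 and values discount at R = 1.04.
At expiry t=4: V(4,0)=5.0000, V(4,1)=5.0000, V(4,2)=5.0000, V(4,3)=5.0000, V(4,4)=0.0000
Node (3,0) S=94.8353: V=(p*·5.0000+(1−p*)·5.0000)/1.04=4.8077; Δ=(5.0000−5.0000)/(110.9573−77.7649)=0.0000; B=V−Δ·S=4.8077
Node (3,1) S=135.3138: V=(p*·5.0000+(1−p*)·5.0000)/1.04=4.8077; Δ=(5.0000−5.0000)/(158.3171−110.9573)=0.0000; B=V−Δ·S=4.8077
Node (3,2) S=193.0697: V=(p*·5.0000+(1−p*)·5.0000)/1.04=4.8077; Δ=(5.0000−5.0000)/(225.8915−158.3171)=0.0000; B=V−Δ·S=4.8077
Node (3,3) S=275.4774: V=(p*·0.0000+(1−p*)·5.0000)/1.04=1.7857; Δ=(0.0000−5.0000)/(322.3086−225.8915)=-0.0519; B=V−Δ·S=16.0714
Node (2,0) S=115.6528: V=(p*·4.8077+(1−p*)·4.8077)/1.04=4.6228; Δ=(4.8077−4.8077)/(135.3138−94.8353)=0.0000; B=V−Δ·S=4.6228
Node (2,1) S=165.0168: V=(p*·4.8077+(1−p*)·4.8077)/1.04=4.6228; Δ=(4.8077−4.8077)/(193.0697−135.3138)=0.0000; B=V−Δ·S=4.6228
Node (2,2) S=235.4508: V=(p*·1.7857+(1−p*)·4.8077)/1.04=2.7963; Δ=(1.7857−4.8077)/(275.4774−193.0697)=-0.0367; B=V−Δ·S=11.4305
Node (1,0) S=141.0400: V=(p*·4.6228+(1−p*)·4.6228)/1.04=4.4450; Δ=(4.6228−4.6228)/(165.0168−115.6528)=0.0000; B=V−Δ·S=4.4450
Node (1,1) S=201.2400: V=(p*·2.7963+(1−p*)·4.6228)/1.04=3.3411; Δ=(2.7963−4.6228)/(235.4508−165.0168)=-0.0259; B=V−Δ·S=8.5596
Node (0,0) S=172.0000: V=(p*·3.3411+(1−p*)·4.4450)/1.04=3.6068; Δ=(3.3411−4.4450)/(201.2400−141.0400)=-0.0183; B=V−Δ·S=6.7609
Self-financing check: at every node Δ·S+B equals the discounted successor values.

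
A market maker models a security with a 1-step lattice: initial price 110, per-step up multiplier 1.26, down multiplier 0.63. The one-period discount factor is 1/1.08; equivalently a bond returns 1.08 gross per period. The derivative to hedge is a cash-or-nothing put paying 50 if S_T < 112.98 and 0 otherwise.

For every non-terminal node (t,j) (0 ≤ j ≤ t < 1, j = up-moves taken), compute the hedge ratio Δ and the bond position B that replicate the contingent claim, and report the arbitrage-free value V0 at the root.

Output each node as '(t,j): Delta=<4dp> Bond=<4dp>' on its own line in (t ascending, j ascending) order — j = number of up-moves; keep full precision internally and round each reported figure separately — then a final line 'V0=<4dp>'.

No-arbitrage ⇒ martingale measure with p* = (R−d)/(u−d) = 0.7143.
Terminal values V(1,·): V(1,0)=50.0000, V(1,1)=0.0000
  t=0,j=0: stock 110.0000 → up 138.6000 (V=0.0000), down 69.3000 (V=50.0000). Price 13.2275; hedge Δ=-0.7215, bond B=92.5926.
The time-0 hedge costs 13.2275, which is the no-arbitrage price.

(0,0): Delta=-0.7215 Bond=92.5926
V0=13.2275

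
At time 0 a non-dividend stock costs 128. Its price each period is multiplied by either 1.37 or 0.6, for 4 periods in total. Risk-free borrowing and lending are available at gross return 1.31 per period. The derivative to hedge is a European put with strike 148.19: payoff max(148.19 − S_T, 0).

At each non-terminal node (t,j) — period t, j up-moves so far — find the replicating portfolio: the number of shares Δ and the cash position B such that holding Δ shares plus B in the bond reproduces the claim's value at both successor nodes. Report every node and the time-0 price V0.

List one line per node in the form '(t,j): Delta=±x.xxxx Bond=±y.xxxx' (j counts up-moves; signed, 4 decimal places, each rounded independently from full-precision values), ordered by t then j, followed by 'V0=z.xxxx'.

The replicating-portfolio and risk-neutral prices coincide; use p* = (1.31−0.6)/(1.37−0.6) = 0.9221 for the latter.
Terminal payoffs: V(4,0)=131.6012, V(4,1)=110.3122, V(4,2)=61.7024, V(4,3)=0.0000, V(4,4)=0.0000
(3,0): S=27.6480. Δ = (V_up−V_dn)/(S_up−S_dn) = (110.3122−131.6012)/(37.8778−16.5888) = -1.0000. V = [p*·110.3122 + (1−p*)·131.6012]/1.31 = 85.4741. B = V − Δ·S = 113.1221.
(3,1): S=63.1296. Δ = (V_up−V_dn)/(S_up−S_dn) = (61.7024−110.3122)/(86.4876−37.8778) = -1.0000. V = [p*·61.7024 + (1−p*)·110.3122]/1.31 = 49.9925. B = V − Δ·S = 113.1221.
(3,2): S=144.1459. Δ = (V_up−V_dn)/(S_up−S_dn) = (0.0000−61.7024)/(197.4799−86.4876) = -0.5559. V = [p*·0.0000 + (1−p*)·61.7024]/1.31 = 3.6702. B = V − Δ·S = 83.8033.
(3,3): S=329.1332. Δ = (V_up−V_dn)/(S_up−S_dn) = (0.0000−0.0000)/(450.9125−197.4799) = 0.0000. V = [p*·0.0000 + (1−p*)·0.0000]/1.31 = 0.0000. B = V − Δ·S = 0.0000.
(2,0): S=46.0800. Δ = (V_up−V_dn)/(S_up−S_dn) = (49.9925−85.4741)/(63.1296−27.6480) = -1.0000. V = [p*·49.9925 + (1−p*)·85.4741]/1.31 = 40.2728. B = V − Δ·S = 86.3528.
(2,1): S=105.2160. Δ = (V_up−V_dn)/(S_up−S_dn) = (3.6702−49.9925)/(144.1459−63.1296) = -0.5718. V = [p*·3.6702 + (1−p*)·49.9925]/1.31 = 5.5571. B = V − Δ·S = 65.7159.
(2,2): S=240.2432. Δ = (V_up−V_dn)/(S_up−S_dn) = (0.0000−3.6702)/(329.1332−144.1459) = -0.0198. V = [p*·0.0000 + (1−p*)·3.6702]/1.31 = 0.2183. B = V − Δ·S = 4.9848.
(1,0): S=76.8000. Δ = (V_up−V_dn)/(S_up−S_dn) = (5.5571−40.2728)/(105.2160−46.0800) = -0.5870. V = [p*·5.5571 + (1−p*)·40.2728]/1.31 = 6.3070. B = V − Δ·S = 51.3924.
(1,1): S=175.3600. Δ = (V_up−V_dn)/(S_up−S_dn) = (0.2183−5.5571)/(240.2432−105.2160) = -0.0395. V = [p*·0.2183 + (1−p*)·5.5571]/1.31 = 0.4842. B = V − Δ·S = 7.4176.
(0,0): S=128.0000. Δ = (V_up−V_dn)/(S_up−S_dn) = (0.4842−6.3070)/(175.3600−76.8000) = -0.0591. V = [p*·0.4842 + (1−p*)·6.3070]/1.31 = 0.7160. B = V − Δ·S = 8.2781.
Self-financing check: at every node Δ·S+B equals the discounted successor values.

(0,0): Delta=-0.0591 Bond=8.2781
(1,0): Delta=-0.5870 Bond=51.3924
(1,1): Delta=-0.0395 Bond=7.4176
(2,0): Delta=-1.0000 Bond=86.3528
(2,1): Delta=-0.5718 Bond=65.7159
(2,2): Delta=-0.0198 Bond=4.9848
(3,0): Delta=-1.0000 Bond=113.1221
(3,1): Delta=-1.0000 Bond=113.1221
(3,2): Delta=-0.5559 Bond=83.8033
(3,3): Delta=0.0000 Bond=0.0000
V0=0.7160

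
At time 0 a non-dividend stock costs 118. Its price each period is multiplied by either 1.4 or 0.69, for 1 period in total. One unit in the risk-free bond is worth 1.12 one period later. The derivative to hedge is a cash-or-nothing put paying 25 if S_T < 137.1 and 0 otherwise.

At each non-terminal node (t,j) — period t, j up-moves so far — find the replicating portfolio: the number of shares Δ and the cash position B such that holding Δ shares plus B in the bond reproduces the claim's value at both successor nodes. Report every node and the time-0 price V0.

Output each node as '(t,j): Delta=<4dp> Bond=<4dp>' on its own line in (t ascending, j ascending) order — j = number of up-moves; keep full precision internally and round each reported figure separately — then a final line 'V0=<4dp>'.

(0,0): Delta=-0.2984 Bond=44.0141
V0=8.8028

Risk-neutral probability p* = (R−d)/(u−d) = (1.12−0.69)/(1.4−0.69) = 0.6056.
Payoff layer (t=1): V(1,0)=25.0000, V(1,1)=0.0000
  t=0,j=0: stock 118.0000 → up 165.2000 (V=0.0000), down 81.4200 (V=25.0000). Price 8.8028; hedge Δ=-0.2984, bond B=44.0141.
Root portfolio cost Δ·118+B reproduces V0=8.8028.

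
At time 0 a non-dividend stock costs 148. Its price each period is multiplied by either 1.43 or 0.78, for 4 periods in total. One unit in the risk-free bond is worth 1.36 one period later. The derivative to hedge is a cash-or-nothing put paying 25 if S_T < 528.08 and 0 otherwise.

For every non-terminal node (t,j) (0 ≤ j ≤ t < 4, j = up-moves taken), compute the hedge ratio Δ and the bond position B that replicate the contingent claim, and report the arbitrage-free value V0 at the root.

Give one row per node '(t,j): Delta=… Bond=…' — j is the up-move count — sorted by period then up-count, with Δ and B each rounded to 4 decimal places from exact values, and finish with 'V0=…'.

(0,0): Delta=-0.0734 Bond=13.5381
(1,0): Delta=0.0000 Bond=9.9386
(1,1): Delta=-0.0782 Bond=19.4344
(2,0): Delta=0.0000 Bond=13.5164
(2,1): Delta=0.0000 Bond=13.5164
(2,2): Delta=-0.0834 Bond=27.9894
(3,0): Delta=0.0000 Bond=18.3824
(3,1): Delta=0.0000 Bond=18.3824
(3,2): Delta=0.0000 Bond=18.3824
(3,3): Delta=-0.0889 Bond=40.4412
V0=2.6750

Risk-neutral probability p* = (R−d)/(u−d) = (1.36−0.78)/(1.43−0.78) = 0.8923.
Payoff layer (t=4): V(4,0)=25.0000, V(4,1)=25.0000, V(4,2)=25.0000, V(4,3)=25.0000, V(4,4)=0.0000
(3,0): S=70.2337. Δ = (V_up−V_dn)/(S_up−S_dn) = (25.0000−25.0000)/(100.4342−54.7823) = 0.0000. V = [p*·25.0000 + (1−p*)·25.0000]/1.36 = 18.3824. B = V − Δ·S = 18.3824.
(3,1): S=128.7618. Δ = (V_up−V_dn)/(S_up−S_dn) = (25.0000−25.0000)/(184.1293−100.4342) = 0.0000. V = [p*·25.0000 + (1−p*)·25.0000]/1.36 = 18.3824. B = V − Δ·S = 18.3824.
(3,2): S=236.0633. Δ = (V_up−V_dn)/(S_up−S_dn) = (25.0000−25.0000)/(337.5705−184.1293) = 0.0000. V = [p*·25.0000 + (1−p*)·25.0000]/1.36 = 18.3824. B = V − Δ·S = 18.3824.
(3,3): S=432.7826. Δ = (V_up−V_dn)/(S_up−S_dn) = (0.0000−25.0000)/(618.8792−337.5705) = -0.0889. V = [p*·0.0000 + (1−p*)·25.0000]/1.36 = 1.9796. B = V − Δ·S = 40.4412.
(2,0): S=90.0432. Δ = (V_up−V_dn)/(S_up−S_dn) = (18.3824−18.3824)/(128.7618−70.2337) = 0.0000. V = [p*·18.3824 + (1−p*)·18.3824]/1.36 = 13.5164. B = V − Δ·S = 13.5164.
(2,1): S=165.0792. Δ = (V_up−V_dn)/(S_up−S_dn) = (18.3824−18.3824)/(236.0633−128.7618) = 0.0000. V = [p*·18.3824 + (1−p*)·18.3824]/1.36 = 13.5164. B = V − Δ·S = 13.5164.
(2,2): S=302.6452. Δ = (V_up−V_dn)/(S_up−S_dn) = (1.9796−18.3824)/(432.7826−236.0633) = -0.0834. V = [p*·1.9796 + (1−p*)·18.3824]/1.36 = 2.7545. B = V − Δ·S = 27.9894.
(1,0): S=115.4400. Δ = (V_up−V_dn)/(S_up−S_dn) = (13.5164−13.5164)/(165.0792−90.0432) = 0.0000. V = [p*·13.5164 + (1−p*)·13.5164]/1.36 = 9.9386. B = V − Δ·S = 9.9386.
(1,1): S=211.6400. Δ = (V_up−V_dn)/(S_up−S_dn) = (2.7545−13.5164)/(302.6452−165.0792) = -0.0782. V = [p*·2.7545 + (1−p*)·13.5164]/1.36 = 2.8775. B = V − Δ·S = 19.4344.
(0,0): S=148.0000. Δ = (V_up−V_dn)/(S_up−S_dn) = (2.8775−9.9386)/(211.6400−115.4400) = -0.0734. V = [p*·2.8775 + (1−p*)·9.9386]/1.36 = 2.6750. B = V − Δ·S = 13.5381.
Check: Δ(0,0)·S0 + B(0,0) = 2.6750 = V0.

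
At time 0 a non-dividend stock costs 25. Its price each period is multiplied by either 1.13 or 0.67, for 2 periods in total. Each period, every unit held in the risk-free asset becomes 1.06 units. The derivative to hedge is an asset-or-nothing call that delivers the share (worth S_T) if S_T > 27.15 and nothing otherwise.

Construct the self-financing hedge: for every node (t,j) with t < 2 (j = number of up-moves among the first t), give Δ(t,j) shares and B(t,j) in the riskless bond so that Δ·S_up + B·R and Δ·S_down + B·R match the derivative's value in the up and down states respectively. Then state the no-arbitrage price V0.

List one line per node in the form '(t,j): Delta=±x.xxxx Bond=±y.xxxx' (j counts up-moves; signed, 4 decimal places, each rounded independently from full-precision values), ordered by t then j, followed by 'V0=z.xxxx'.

(0,0): Delta=2.2202 Bond=-35.0840
(1,0): Delta=0.0000 Bond=0.0000
(1,1): Delta=2.4565 Bond=-43.8640
V0=20.4220

Risk-neutral probability p* = (R−d)/(u−d) = (1.06−0.67)/(1.13−0.67) = 0.8478.
At expiry t=2: V(2,0)=0.0000, V(2,1)=0.0000, V(2,2)=31.9225
Node (1,0) S=16.7500: V=(p*·0.0000+(1−p*)·0.0000)/1.06=0.0000; Δ=(0.0000−0.0000)/(18.9275−11.2225)=0.0000; B=V−Δ·S=0.0000
Node (1,1) S=28.2500: V=(p*·31.9225+(1−p*)·0.0000)/1.06=25.5328; Δ=(31.9225−0.0000)/(31.9225−18.9275)=2.4565; B=V−Δ·S=-43.8640
Node (0,0) S=25.0000: V=(p*·25.5328+(1−p*)·0.0000)/1.06=20.4220; Δ=(25.5328−0.0000)/(28.2500−16.7500)=2.2202; B=V−Δ·S=-35.0840
Self-financing check: at every node Δ·S+B equals the discounted successor values.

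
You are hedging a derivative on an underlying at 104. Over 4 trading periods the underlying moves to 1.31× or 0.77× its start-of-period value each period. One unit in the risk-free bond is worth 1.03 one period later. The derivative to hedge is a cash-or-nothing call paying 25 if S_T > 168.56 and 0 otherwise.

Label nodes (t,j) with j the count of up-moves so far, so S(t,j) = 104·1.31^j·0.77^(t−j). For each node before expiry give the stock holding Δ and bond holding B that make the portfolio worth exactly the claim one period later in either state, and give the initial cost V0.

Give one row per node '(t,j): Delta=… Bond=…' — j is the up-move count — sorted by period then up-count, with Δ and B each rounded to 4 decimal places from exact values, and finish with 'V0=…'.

No-arbitrage ⇒ martingale measure with p* = (R−d)/(u−d) = 0.4815.
At expiry t=4: V(4,0)=0.0000, V(4,1)=0.0000, V(4,2)=0.0000, V(4,3)=25.0000, V(4,4)=25.0000
  t=3,j=0: stock 47.4794 → up 62.1981 (V=0.0000), down 36.5592 (V=0.0000). Price 0.0000; hedge Δ=0.0000, bond B=0.0000.
  t=3,j=1: stock 80.7767 → up 105.8175 (V=0.0000), down 62.1981 (V=0.0000). Price 0.0000; hedge Δ=0.0000, bond B=0.0000.
  t=3,j=2: stock 137.4253 → up 180.0271 (V=25.0000), down 105.8175 (V=0.0000). Price 11.6864; hedge Δ=0.3369, bond B=-34.6099.
  t=3,j=3: stock 233.8015 → up 306.2799 (V=25.0000), down 180.0271 (V=25.0000). Price 24.2718; hedge Δ=0.0000, bond B=24.2718.
  t=2,j=0: stock 61.6616 → up 80.7767 (V=0.0000), down 47.4794 (V=0.0000). Price 0.0000; hedge Δ=0.0000, bond B=0.0000.
  t=2,j=1: stock 104.9048 → up 137.4253 (V=11.6864), down 80.7767 (V=0.0000). Price 5.4629; hedge Δ=0.2063, bond B=-16.1786.
  t=2,j=2: stock 178.4744 → up 233.8015 (V=24.2718), down 137.4253 (V=11.6864). Price 17.2292; hedge Δ=0.1306, bond B=-6.0771.
  t=1,j=0: stock 80.0800 → up 104.9048 (V=5.4629), down 61.6616 (V=0.0000). Price 2.5537; hedge Δ=0.1263, bond B=-7.5628.
  t=1,j=1: stock 136.2400 → up 178.4744 (V=17.2292), down 104.9048 (V=5.4629). Price 10.8040; hedge Δ=0.1599, bond B=-10.9854.
  t=0,j=0: stock 104.0000 → up 136.2400 (V=10.8040), down 80.0800 (V=2.5537). Price 6.3360; hedge Δ=0.1469, bond B=-8.9424.
Check: Δ(0,0)·S0 + B(0,0) = 6.3360 = V0.

(0,0): Delta=0.1469 Bond=-8.9424
(1,0): Delta=0.1263 Bond=-7.5628
(1,1): Delta=0.1599 Bond=-10.9854
(2,0): Delta=0.0000 Bond=0.0000
(2,1): Delta=0.2063 Bond=-16.1786
(2,2): Delta=0.1306 Bond=-6.0771
(3,0): Delta=0.0000 Bond=0.0000
(3,1): Delta=0.0000 Bond=0.0000
(3,2): Delta=0.3369 Bond=-34.6099
(3,3): Delta=0.0000 Bond=24.2718
V0=6.3360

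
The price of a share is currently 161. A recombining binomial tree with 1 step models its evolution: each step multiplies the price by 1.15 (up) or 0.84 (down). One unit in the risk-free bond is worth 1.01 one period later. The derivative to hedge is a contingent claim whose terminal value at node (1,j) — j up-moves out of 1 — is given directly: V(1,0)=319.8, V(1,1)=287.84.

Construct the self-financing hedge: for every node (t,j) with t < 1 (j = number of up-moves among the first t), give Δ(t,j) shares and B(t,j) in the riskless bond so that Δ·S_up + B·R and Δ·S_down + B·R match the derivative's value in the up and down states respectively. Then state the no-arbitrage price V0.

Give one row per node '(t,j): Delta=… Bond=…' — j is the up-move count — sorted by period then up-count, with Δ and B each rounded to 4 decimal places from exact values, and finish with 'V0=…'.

(0,0): Delta=-0.6404 Bond=402.3775
V0=299.2807

Risk-neutral probability p* = (R−d)/(u−d) = (1.01−0.84)/(1.15−0.84) = 0.5484.
Terminal values V(1,·): V(1,0)=319.8000, V(1,1)=287.8400
Node (0,0) S=161.0000: V=(p*·287.8400+(1−p*)·319.8000)/1.01=299.2807; Δ=(287.8400−319.8000)/(185.1500−135.2400)=-0.6404; B=V−Δ·S=402.3775
Self-financing check: at every node Δ·S+B equals the discounted successor values.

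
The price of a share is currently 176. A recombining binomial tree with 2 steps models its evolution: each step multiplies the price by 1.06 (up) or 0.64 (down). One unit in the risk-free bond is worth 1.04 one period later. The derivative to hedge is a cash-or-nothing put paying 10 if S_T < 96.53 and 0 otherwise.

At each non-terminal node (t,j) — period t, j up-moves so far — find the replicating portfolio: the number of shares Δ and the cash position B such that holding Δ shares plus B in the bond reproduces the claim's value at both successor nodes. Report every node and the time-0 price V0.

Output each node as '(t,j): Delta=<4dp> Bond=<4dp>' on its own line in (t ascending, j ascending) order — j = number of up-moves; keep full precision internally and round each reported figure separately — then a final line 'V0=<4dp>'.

No-arbitrage ⇒ martingale measure with p* = (R−d)/(u−d) = 0.9524.
At expiry t=2: V(2,0)=10.0000, V(2,1)=0.0000, V(2,2)=0.0000
  t=1,j=0: stock 112.6400 → up 119.3984 (V=0.0000), down 72.0896 (V=10.0000). Price 0.4579; hedge Δ=-0.2114, bond B=24.2674.
  t=1,j=1: stock 186.5600 → up 197.7536 (V=0.0000), down 119.3984 (V=0.0000). Price 0.0000; hedge Δ=0.0000, bond B=0.0000.
  t=0,j=0: stock 176.0000 → up 186.5600 (V=0.0000), down 112.6400 (V=0.4579). Price 0.0210; hedge Δ=-0.0062, bond B=1.1111.
Self-financing check: at every node Δ·S+B equals the discounted successor values.

(0,0): Delta=-0.0062 Bond=1.1111
(1,0): Delta=-0.2114 Bond=24.2674
(1,1): Delta=0.0000 Bond=0.0000
V0=0.0210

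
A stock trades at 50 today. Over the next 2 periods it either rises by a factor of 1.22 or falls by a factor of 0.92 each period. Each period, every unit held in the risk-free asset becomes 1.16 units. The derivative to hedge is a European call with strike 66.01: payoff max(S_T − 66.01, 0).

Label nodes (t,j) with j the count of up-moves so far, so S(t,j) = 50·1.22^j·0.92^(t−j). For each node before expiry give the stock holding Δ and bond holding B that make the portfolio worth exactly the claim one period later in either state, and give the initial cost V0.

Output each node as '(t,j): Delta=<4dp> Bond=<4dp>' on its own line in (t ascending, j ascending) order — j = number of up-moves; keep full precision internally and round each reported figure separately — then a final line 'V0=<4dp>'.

Under the risk-neutral measure, an up-move has probability p* = (R−d)/(u−d) = 0.8000 and values discount at R = 1.16.
At expiry t=2: V(2,0)=0.0000, V(2,1)=0.0000, V(2,2)=8.4100
  t=1,j=0: stock 46.0000 → up 56.1200 (V=0.0000), down 42.3200 (V=0.0000). Price 0.0000; hedge Δ=0.0000, bond B=0.0000.
  t=1,j=1: stock 61.0000 → up 74.4200 (V=8.4100), down 56.1200 (V=0.0000). Price 5.8000; hedge Δ=0.4596, bond B=-22.2333.
  t=0,j=0: stock 50.0000 → up 61.0000 (V=5.8000), down 46.0000 (V=0.0000). Price 4.0000; hedge Δ=0.3867, bond B=-15.3333.
Self-financing check: at every node Δ·S+B equals the discounted successor values.

(0,0): Delta=0.3867 Bond=-15.3333
(1,0): Delta=0.0000 Bond=0.0000
(1,1): Delta=0.4596 Bond=-22.2333
V0=4.0000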